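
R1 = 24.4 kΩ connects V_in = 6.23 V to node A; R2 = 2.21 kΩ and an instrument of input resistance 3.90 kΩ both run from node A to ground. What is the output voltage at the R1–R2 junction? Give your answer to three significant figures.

V_out ≈ 0.340 V

R2 ‖ R_L = (2.21 × 3.90)/(2.21 + 3.90) = 1.411 kΩ.
Voltage divider with the loaded lower leg: V_out = 6.23 × 1.411/(24.4 + 1.411) = 6.23 × 0.05465 = 0.3405 V.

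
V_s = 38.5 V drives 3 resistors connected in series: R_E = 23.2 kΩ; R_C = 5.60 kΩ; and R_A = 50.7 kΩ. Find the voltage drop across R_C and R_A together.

V ≈ 27.3 V

ΣR = 23.2 + 5.60 + 50.7 = 79.50 kΩ.
R_{R_C..R_A} = 5.60 + 50.7 = 56.30 kΩ.
By the voltage-divider rule, V = 38.5 × 56.30/79.50 = 27.26 V.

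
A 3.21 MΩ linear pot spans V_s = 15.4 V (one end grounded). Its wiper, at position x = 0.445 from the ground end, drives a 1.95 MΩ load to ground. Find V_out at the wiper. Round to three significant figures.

V_out ≈ 4.87 V

The pot divides into 1.782 MΩ above the wiper and 1.428 MΩ below.
R_L loads the lower segment: effective lower R = 0.8245 MΩ.
Then V_out = V_s · 0.8245/(1.782 + 0.8245) = 4.872 V.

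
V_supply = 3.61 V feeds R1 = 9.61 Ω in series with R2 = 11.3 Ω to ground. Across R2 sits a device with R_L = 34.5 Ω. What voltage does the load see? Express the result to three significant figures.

V_out ≈ 1.70 V

R2 ‖ R_L = (11.3 × 34.5)/(11.3 + 34.5) = 8.512 Ω.
Now apply the divider: V_out = 3.61 × 0.4697 = 1.696 V.
(Unloaded it would be 1.95 V; the load pulls it down.)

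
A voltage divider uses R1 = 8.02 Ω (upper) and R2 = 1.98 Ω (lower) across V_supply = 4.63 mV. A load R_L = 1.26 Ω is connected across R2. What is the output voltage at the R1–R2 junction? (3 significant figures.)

The load sits in parallel with R2, giving an effective lower resistance R2' = R2·R_L/(R2+R_L) = 0.7700 Ω.
Then V_out = V_supply · R2'/(R1 + R2') = 4.63 × 0.7700/8.790 = 0.4056 mV.

V_out ≈ 0.406 mV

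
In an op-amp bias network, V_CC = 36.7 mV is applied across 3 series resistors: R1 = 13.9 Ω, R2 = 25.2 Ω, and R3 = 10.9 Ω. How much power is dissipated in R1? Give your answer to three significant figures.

P ≈ 7.49 µW

Series current I = V_CC/ΣR = 36.7/50.00 = 0.7340 mA.
V(R1) = I·R = 10.20 mV; P = V·I = 10.20 × 0.7340 = 7.489 µW.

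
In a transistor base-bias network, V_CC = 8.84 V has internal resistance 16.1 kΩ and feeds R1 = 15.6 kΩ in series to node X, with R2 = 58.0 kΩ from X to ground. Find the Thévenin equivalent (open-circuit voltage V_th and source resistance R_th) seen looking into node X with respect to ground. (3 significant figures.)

V_th ≈ 5.72 V, R_th ≈ 20.5 kΩ

R1' = 16.1 + 15.6 = 31.70 kΩ (source resistance + R1).
V_th is the unloaded tap voltage: V_CC · R2/(R1'+R2) = 8.84 × 0.6466 = 5.716 V.
With V_CC suppressed (replaced by a short), R_th = R1' ‖ R2 = (31.70 × 58.0)/(31.70 + 58.0) = 20.50 kΩ.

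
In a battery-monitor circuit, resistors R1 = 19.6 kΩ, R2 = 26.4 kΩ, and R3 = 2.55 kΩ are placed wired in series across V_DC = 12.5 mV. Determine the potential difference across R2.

Total series resistance ΣR = 19.6 + 26.4 + 2.55 = 48.55 kΩ.
V = V_DC · R/ΣR = 12.5 × 0.5438 = 6.797 mV.

V ≈ 6.80 mV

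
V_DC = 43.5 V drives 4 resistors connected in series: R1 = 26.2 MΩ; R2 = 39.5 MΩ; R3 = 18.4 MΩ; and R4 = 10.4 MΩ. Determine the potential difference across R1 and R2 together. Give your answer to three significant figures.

V ≈ 30.2 V

Series total: ΣR = 26.2 + 39.5 + 18.4 + 10.4 = 94.50 MΩ.
R_{R1..R2} = 26.2 + 39.5 = 65.70 MΩ.
V = V_DC · R/ΣR = 43.5 × 0.6952 = 30.24 V.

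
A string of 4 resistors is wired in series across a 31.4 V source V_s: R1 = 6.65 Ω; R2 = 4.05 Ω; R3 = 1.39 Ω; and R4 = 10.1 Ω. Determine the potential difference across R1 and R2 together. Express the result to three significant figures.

Series total: ΣR = 6.65 + 4.05 + 1.39 + 10.1 = 22.19 Ω.
R_{R1..R2} = 6.65 + 4.05 = 10.70 Ω.
V = V_s · R/ΣR = 31.4 × 0.4822 = 15.14 V.

V ≈ 15.1 V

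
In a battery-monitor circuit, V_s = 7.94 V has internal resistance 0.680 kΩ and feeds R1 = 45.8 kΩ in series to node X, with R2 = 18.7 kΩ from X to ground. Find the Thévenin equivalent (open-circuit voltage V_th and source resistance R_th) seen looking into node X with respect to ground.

V_th ≈ 2.28 V, R_th ≈ 13.3 kΩ

R1' = 0.680 + 45.8 = 46.48 kΩ (source resistance + R1).
V_th is the unloaded tap voltage: V_s · R2/(R1'+R2) = 7.94 × 0.2869 = 2.278 V.
Looking into X with the source shorted: R_th = R1'·R2/(R1'+R2) = 46.48 × 18.7/65.18 = 13.34 kΩ.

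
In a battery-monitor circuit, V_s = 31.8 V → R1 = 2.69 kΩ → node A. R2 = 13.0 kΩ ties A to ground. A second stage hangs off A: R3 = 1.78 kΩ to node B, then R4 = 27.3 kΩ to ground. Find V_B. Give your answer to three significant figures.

V_B ≈ 23.0 V

Looking into the second stage from A: R3 + R4 = 29.08 kΩ appears in parallel with R2.
Effective lower resistance at A: R2 ‖ 29.08 = 8.984 kΩ.
First divider: V_A = V_s · 8.984/(2.69 + 8.984) = 24.47 V.
Stage 2 is unloaded, so V_B = V_A · R4/(R3+R4) = 24.47 × 27.3/29.08 = 22.97 V.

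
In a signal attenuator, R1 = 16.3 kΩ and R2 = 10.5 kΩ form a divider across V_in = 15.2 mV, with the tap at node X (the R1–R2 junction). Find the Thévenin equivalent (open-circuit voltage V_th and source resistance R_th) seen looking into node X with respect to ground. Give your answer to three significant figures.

Open-circuit (no load on X): V_th = V_in · R2/(R1 + R2) = 15.2 × 10.5/(16.30 + 10.5) = 5.955 mV.
Zeroing V_in shorts the top of R1 to ground, so R_th = R1 ‖ R2 = 6.386 kΩ.

V_th ≈ 5.96 mV, R_th ≈ 6.39 kΩ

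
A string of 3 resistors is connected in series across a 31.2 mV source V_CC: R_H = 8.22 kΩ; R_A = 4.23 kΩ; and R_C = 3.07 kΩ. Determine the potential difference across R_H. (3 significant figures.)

Series total: ΣR = 8.22 + 4.23 + 3.07 = 15.52 kΩ.
By the voltage-divider rule, V = 31.2 × 8.220/15.52 = 16.52 mV.

V ≈ 16.5 mV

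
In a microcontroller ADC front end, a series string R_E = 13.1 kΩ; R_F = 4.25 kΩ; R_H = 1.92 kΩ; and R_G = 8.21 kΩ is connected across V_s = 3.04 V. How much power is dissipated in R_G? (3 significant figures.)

P ≈ 0.100 mW

Series current I = V_s/ΣR = 3.04/27.48 = 0.1106 mA.
V(R_G) = I·R = 0.9082 V; P = V·I = 0.9082 × 0.1106 = 0.1005 mW.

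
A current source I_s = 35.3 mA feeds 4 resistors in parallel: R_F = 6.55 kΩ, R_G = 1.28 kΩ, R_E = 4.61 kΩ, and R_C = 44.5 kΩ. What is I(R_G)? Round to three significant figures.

ΣG = 1/6.55 + 1/1.28 + 1/4.61 + 1/44.5 = 1.173.
R_G takes the fraction G_k/ΣG = 0.7812/1.173 = 0.6658, so I = 35.3 × 0.6658 = 23.50 mA.

I ≈ 23.5 mA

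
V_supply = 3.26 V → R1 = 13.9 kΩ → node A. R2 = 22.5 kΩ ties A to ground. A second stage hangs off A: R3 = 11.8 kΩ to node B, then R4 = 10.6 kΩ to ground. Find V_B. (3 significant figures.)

Looking into the second stage from A: R3 + R4 = 22.40 kΩ appears in parallel with R2.
R2 ‖ (R3+R4) = 11.22 kΩ.
So V_A = 3.26 × 0.4468 = 1.456 V.
Then the unloaded second divider: V_B = V_A × R4/(R3+R4) = 1.456 × 0.4732 = 0.6892 V.

V_B ≈ 0.689 V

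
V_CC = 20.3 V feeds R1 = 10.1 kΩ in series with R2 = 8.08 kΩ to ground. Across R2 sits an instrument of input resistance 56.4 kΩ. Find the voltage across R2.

V_out ≈ 8.36 V

R2 ‖ R_L = (8.08 × 56.4)/(8.08 + 56.4) = 7.067 kΩ.
Then V_out = V_CC · R2'/(R1 + R2') = 20.3 × 7.067/17.17 = 8.357 V.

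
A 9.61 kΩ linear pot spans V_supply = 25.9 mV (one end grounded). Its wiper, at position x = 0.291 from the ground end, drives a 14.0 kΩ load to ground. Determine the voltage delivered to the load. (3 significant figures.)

Lower segment x·R_p = 2.797 kΩ; upper segment (1−x)·R_p = 6.813 kΩ.
Lower segment in parallel with the load: 2.797 ‖ 14.0 = 2.331 kΩ.
Loaded-divider output: V_out = 25.9 × 0.2549 = 6.602 mV.
(Unloaded: V_out = x·V_supply = 7.54 mV.)

V_out ≈ 6.60 mV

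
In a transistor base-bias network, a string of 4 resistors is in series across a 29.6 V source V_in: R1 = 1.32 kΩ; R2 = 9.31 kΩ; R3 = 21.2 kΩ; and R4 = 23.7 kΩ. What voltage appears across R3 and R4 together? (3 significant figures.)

V ≈ 23.9 V

ΣR = 1.32 + 9.31 + 21.2 + 23.7 = 55.53 kΩ.
R_{R3..R4} = 21.2 + 23.7 = 44.90 kΩ.
Voltage divider: V = V_in · (44.90 / 55.53) = 29.6 × 0.8086 = 23.93 V.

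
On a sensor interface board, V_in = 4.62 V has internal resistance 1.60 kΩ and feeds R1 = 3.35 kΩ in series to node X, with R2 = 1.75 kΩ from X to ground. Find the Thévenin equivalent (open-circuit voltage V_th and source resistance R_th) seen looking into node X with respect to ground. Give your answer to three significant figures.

R1' = 1.60 + 3.35 = 4.950 kΩ (source resistance + R1).
Open-circuit (no load on X): V_th = V_in · R2/(R1' + R2) = 4.62 × 1.75/(4.950 + 1.75) = 1.207 V.
Zeroing V_in shorts the top of R1' to ground, so R_th = R1' ‖ R2 = 1.293 kΩ.

V_th ≈ 1.21 V, R_th ≈ 1.29 kΩ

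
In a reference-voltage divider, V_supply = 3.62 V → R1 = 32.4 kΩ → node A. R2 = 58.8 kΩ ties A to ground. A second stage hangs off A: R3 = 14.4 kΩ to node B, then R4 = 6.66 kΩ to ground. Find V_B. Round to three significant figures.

V_B ≈ 0.371 V

Node A sees R2 in parallel with the series input of stage 2, R3 + R4 = 21.06 kΩ.
Effective lower resistance at A: R2 ‖ 21.06 = 15.51 kΩ.
So V_A = 3.62 × 0.3237 = 1.172 V.
Then the unloaded second divider: V_B = V_A × R4/(R3+R4) = 1.172 × 0.3162 = 0.3705 V.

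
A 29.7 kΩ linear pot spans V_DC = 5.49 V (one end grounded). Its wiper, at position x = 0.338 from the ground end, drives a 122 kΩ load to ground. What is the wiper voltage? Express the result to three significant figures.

V_out ≈ 1.76 V

The pot divides into 19.66 kΩ above the wiper and 10.04 kΩ below.
R_L loads the lower segment: effective lower R = 9.275 kΩ.
V_out = 5.49 × 9.275/(19.66 + 9.275) = 1.760 V.
(Unloaded: V_out = x·V_DC = 1.86 V.)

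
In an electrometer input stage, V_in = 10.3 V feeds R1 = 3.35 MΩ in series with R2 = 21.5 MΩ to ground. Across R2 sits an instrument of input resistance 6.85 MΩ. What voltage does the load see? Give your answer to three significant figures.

The load sits in parallel with R2, giving an effective lower resistance R2' = R2·R_L/(R2+R_L) = 5.195 MΩ.
Now apply the divider: V_out = 10.3 × 0.6080 = 6.262 V.

V_out ≈ 6.26 V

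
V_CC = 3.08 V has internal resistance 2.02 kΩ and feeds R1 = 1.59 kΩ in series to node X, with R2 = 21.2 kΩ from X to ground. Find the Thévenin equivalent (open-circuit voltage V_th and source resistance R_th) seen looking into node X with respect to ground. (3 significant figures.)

R1' = 2.02 + 1.59 = 3.610 kΩ (source resistance + R1).
V_th is the unloaded tap voltage: V_CC · R2/(R1'+R2) = 3.08 × 0.8545 = 2.632 V.
Zeroing V_CC shorts the top of R1' to ground, so R_th = R1' ‖ R2 = 3.085 kΩ.

V_th ≈ 2.63 V, R_th ≈ 3.08 kΩ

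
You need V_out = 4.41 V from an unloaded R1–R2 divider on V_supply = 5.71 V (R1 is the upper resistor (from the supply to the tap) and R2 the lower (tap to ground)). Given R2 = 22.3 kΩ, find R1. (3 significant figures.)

R1 ≈ 6.57 kΩ

V_out/V_supply = R2/(R1+R2) = 0.7723.
R1 = R2·(1/k − 1) = 22.3 × 0.2948 = 6.574 kΩ.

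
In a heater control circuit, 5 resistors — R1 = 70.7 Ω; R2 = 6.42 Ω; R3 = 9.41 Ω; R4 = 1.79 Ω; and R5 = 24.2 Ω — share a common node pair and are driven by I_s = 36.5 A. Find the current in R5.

Conductances: ΣG = 1/70.7 + 1/6.42 + 1/9.41 + 1/1.79 + 1/24.2 = 0.8762 (1/Ω).
Current divider: I(R5) = I_s · G_k/ΣG = 36.5 × (0.04132/0.8762) = 36.5 × 0.04716 = 1.721 A.

I ≈ 1.72 A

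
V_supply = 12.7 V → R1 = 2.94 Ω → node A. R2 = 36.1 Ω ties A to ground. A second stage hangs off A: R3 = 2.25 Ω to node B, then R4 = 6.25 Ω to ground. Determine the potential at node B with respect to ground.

V_B ≈ 6.54 V

The second stage (R3 + R4 = 8.500 Ω) loads node A in parallel with R2.
Effective lower resistance at A: R2 ‖ 8.500 = 6.880 Ω.
First divider: V_A = V_supply · 6.880/(2.94 + 6.880) = 8.898 V.
V_B = V_A × 0.7353 = 6.542 V.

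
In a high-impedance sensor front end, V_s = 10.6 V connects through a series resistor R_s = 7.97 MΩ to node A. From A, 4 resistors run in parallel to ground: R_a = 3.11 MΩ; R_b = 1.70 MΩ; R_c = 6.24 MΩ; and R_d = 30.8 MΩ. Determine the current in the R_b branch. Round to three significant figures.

Parallel bank: R_p = 1/(1/3.11 + 1/1.70 + 1/6.24 + 1/30.8) = 0.9070 MΩ.
V_A by voltage divider: V_A = 10.6 × 0.9070/(7.97 + 0.9070) = 1.083 V.
I(R_b) = V_A / R_b = 1.083/1.70 = 0.6371 µA.
(Equivalently: I_total = 1.194 µA, then current-divider fraction G_k/ΣG = 0.5335.)

I ≈ 0.637 µA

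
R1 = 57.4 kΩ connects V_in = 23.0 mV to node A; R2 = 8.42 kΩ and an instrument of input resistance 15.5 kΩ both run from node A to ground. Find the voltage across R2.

The load sits in parallel with R2, giving an effective lower resistance R2' = R2·R_L/(R2+R_L) = 5.456 kΩ.
Then V_out = V_in · R2'/(R1 + R2') = 23.0 × 5.456/62.86 = 1.996 mV.
(Unloaded it would be 2.94 mV; the load pulls it down.)

V_out ≈ 2.00 mV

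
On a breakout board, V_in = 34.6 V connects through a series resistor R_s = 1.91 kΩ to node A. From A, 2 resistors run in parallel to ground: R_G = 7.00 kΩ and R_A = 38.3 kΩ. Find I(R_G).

I ≈ 3.74 mA

Combine the parallel branches: R_p = (1/7.00 + 1/38.3)⁻¹ = 5.918 kΩ.
Node voltage V_A = V_in · R_p/(R_s + R_p) = 34.6 × 0.7560 = 26.16 V.
Branch current I = V_A/R_G = 26.16/7.00 = 3.737 mA.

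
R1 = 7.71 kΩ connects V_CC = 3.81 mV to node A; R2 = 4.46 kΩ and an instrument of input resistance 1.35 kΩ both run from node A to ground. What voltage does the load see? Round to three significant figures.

V_out ≈ 0.451 mV

First combine the lower leg with the load: R2 ‖ R_L = 1.036 kΩ.
Voltage divider with the loaded lower leg: V_out = 3.81 × 1.036/(7.71 + 1.036) = 3.81 × 0.1185 = 0.4514 mV.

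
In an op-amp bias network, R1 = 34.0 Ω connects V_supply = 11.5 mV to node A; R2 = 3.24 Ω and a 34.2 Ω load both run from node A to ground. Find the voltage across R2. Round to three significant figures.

V_out ≈ 0.921 mV

First combine the lower leg with the load: R2 ‖ R_L = 2.960 Ω.
Now apply the divider: V_out = 11.5 × 0.08008 = 0.9209 mV.
(Unloaded it would be 1.00 mV; the load pulls it down.)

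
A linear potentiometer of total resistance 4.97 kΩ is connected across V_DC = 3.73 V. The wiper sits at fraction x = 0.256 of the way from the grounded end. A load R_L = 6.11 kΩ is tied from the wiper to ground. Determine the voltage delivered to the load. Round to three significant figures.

Lower segment x·R_p = 1.272 kΩ; upper segment (1−x)·R_p = 3.698 kΩ.
Lower segment in parallel with the load: 1.272 ‖ 6.11 = 1.053 kΩ.
Then V_out = V_DC · 1.053/(3.698 + 1.053) = 0.8268 V.
(Unloaded: V_out = x·V_DC = 0.955 V.)

V_out ≈ 0.827 V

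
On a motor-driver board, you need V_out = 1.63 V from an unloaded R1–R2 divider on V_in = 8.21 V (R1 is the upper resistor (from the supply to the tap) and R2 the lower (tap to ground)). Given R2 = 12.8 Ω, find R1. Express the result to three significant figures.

V_out/V_in = R2/(R1+R2) = 0.1985.
R1 = R2·(1/k − 1) = 12.8 × 4.037 = 51.67 Ω.

R1 ≈ 51.7 Ω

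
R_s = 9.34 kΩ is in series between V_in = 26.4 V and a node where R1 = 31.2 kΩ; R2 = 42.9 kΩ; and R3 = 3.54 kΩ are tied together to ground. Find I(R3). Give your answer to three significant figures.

Parallel bank: R_p = 1/(1/31.2 + 1/42.9 + 1/3.54) = 2.960 kΩ.
V_A = 26.4 × 2.960/12.30 = 6.353 V.
Branch current I = V_A/R3 = 6.353/3.54 = 1.795 mA.

I ≈ 1.79 mA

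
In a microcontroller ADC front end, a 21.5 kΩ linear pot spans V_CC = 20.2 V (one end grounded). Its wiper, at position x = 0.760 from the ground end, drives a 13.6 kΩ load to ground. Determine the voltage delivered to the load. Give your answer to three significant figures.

Lower segment x·R_p = 16.34 kΩ; upper segment (1−x)·R_p = 5.160 kΩ.
R_L loads the lower segment: effective lower R = 7.422 kΩ.
V_out = 20.2 × 7.422/(5.160 + 7.422) = 11.92 V.
(Unloaded: V_out = x·V_CC = 15.4 V.)

V_out ≈ 11.9 V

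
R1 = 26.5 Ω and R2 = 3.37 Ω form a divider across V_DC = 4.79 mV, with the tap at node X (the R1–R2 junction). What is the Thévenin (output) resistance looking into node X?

With V_DC suppressed (replaced by a short), R_th = R1 ‖ R2 = (26.50 × 3.37)/(26.50 + 3.37) = 2.990 Ω.

R_th ≈ 2.99 Ω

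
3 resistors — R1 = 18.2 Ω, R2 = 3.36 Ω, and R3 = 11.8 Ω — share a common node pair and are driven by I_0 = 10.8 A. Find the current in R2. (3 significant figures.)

I ≈ 7.35 A

Total conductance ΣG = 1/18.2 + 1/3.36 + 1/11.8 = 0.4373 (units of 1/Ω).
By the current-divider rule, I = I_0 · G_k/ΣG = 10.8 × 0.6806 = 7.350 A.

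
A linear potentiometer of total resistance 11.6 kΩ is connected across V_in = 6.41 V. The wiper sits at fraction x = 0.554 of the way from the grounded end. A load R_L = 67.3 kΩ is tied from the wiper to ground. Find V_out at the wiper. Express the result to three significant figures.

Split the track: R_lower = x·R_p = 6.426 kΩ, R_upper = (1−x)·R_p = 5.174 kΩ.
Lower segment in parallel with the load: 6.426 ‖ 67.3 = 5.866 kΩ.
Then V_out = V_in · 5.866/(5.174 + 5.866) = 3.406 V.
(Unloaded: V_out = x·V_in = 3.55 V.)

V_out ≈ 3.41 V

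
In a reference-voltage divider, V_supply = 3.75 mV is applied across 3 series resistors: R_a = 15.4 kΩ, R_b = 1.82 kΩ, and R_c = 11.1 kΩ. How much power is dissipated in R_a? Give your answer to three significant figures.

Series current I = V_supply/ΣR = 3.75/28.32 = 0.1324 µA.
P = I²R = 0.01753 × 15.4 = 0.2700 nW.

P ≈ 0.270 nW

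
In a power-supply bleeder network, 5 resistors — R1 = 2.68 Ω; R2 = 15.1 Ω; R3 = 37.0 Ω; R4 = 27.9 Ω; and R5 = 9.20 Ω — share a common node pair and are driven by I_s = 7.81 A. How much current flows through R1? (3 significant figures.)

ΣG = 1/2.68 + 1/15.1 + 1/37.0 + 1/27.9 + 1/9.20 = 0.6109.
R1 takes the fraction G_k/ΣG = 0.3731/0.6109 = 0.6108, so I = 7.81 × 0.6108 = 4.770 A.

I ≈ 4.77 A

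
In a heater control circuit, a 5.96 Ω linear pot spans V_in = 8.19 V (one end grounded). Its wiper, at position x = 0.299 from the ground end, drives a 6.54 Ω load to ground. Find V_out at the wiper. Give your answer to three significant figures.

Split the track: R_lower = x·R_p = 1.782 Ω, R_upper = (1−x)·R_p = 4.178 Ω.
Lower segment in parallel with the load: 1.782 ‖ 6.54 = 1.400 Ω.
V_out = 8.19 × 1.400/(4.178 + 1.400) = 2.056 V.
(Unloaded: V_out = x·V_in = 2.45 V.)

V_out ≈ 2.06 V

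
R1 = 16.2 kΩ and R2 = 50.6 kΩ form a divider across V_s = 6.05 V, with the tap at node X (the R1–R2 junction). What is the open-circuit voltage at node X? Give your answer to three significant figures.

V_th ≈ 4.58 V

With X open, the divider is unloaded: V_th = 6.05 × 50.6/66.80 = 4.583 V.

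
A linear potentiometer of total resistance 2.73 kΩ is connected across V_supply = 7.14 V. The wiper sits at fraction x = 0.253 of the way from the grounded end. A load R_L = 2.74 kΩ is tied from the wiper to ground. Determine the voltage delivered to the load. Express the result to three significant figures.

The pot divides into 2.039 kΩ above the wiper and 0.6907 kΩ below.
Lower segment in parallel with the load: 0.6907 ‖ 2.74 = 0.5516 kΩ.
Loaded-divider output: V_out = 7.14 × 0.2129 = 1.520 V.

V_out ≈ 1.52 V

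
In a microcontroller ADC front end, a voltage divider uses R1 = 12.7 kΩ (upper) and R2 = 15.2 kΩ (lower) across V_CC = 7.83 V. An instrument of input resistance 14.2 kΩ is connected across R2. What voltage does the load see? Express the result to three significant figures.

V_out ≈ 2.87 V

First combine the lower leg with the load: R2 ‖ R_L = 7.341 kΩ.
Then V_out = V_CC · R2'/(R1 + R2') = 7.83 × 7.341/20.04 = 2.868 V.
(Unloaded it would be 4.27 V; the load pulls it down.)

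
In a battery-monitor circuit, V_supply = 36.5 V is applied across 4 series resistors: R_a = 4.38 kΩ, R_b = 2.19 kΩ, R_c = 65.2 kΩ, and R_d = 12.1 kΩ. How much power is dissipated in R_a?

P ≈ 0.830 mW

ΣR = 83.87 kΩ → I = 36.5/83.87 = 0.4352 mA.
P = I²R = 0.1894 × 4.38 = 0.8296 mW.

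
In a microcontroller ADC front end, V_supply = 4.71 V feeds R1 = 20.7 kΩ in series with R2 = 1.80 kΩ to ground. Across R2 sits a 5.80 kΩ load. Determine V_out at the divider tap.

R2 ‖ R_L = (1.80 × 5.80)/(1.80 + 5.80) = 1.374 kΩ.
Then V_out = V_supply · R2'/(R1 + R2') = 4.71 × 1.374/22.07 = 0.2931 V.
(Unloaded it would be 0.377 V; the load pulls it down.)

V_out ≈ 0.293 V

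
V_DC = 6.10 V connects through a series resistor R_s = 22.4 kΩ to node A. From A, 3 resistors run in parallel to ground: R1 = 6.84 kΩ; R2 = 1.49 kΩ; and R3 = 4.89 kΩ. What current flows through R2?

Parallel bank: R_p = 1/(1/6.84 + 1/1.49 + 1/4.89) = 0.9786 kΩ.
V_A = 6.10 × 0.9786/23.38 = 0.2553 V.
Branch current I = V_A/R2 = 0.2553/1.49 = 0.1714 mA.
(Equivalently: I_total = 0.2609 mA, then current-divider fraction G_k/ΣG = 0.6568.)

I ≈ 0.171 mA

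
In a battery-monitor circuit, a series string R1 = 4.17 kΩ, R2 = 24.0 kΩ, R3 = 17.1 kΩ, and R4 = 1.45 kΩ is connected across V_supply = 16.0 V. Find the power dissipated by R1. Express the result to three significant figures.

Series current I = V_supply/ΣR = 16.0/46.72 = 0.3425 mA.
V(R1) = I·R = 1.428 V; P = V·I = 1.428 × 0.3425 = 0.4891 mW.

P ≈ 0.489 mW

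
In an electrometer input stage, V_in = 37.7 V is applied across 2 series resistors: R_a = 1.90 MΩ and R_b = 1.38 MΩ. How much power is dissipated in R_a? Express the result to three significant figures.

P ≈ 251 µW

The common current is I = 37.7/3.280 = 11.49 µA.
P(R_a) = I²·R_a = (11.49)² × 1.90 = 251.0 µW.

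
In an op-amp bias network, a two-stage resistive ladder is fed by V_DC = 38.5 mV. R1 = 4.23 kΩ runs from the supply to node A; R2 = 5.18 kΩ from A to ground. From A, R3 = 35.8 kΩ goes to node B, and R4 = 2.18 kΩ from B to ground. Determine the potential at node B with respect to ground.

V_B ≈ 1.15 mV

Node A sees R2 in parallel with the series input of stage 2, R3 + R4 = 37.98 kΩ.
R2 ‖ (R3+R4) = 4.558 kΩ.
V_A = 38.5 × 4.558/(4.23 + 4.558) = 19.97 mV.
Then the unloaded second divider: V_B = V_A × R4/(R3+R4) = 19.97 × 0.05740 = 1.146 mV.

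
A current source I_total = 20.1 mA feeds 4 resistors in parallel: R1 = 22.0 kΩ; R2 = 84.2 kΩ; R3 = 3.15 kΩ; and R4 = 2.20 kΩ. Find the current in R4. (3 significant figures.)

I ≈ 11.0 mA

Conductances: ΣG = 1/22.0 + 1/84.2 + 1/3.15 + 1/2.20 = 0.8293 (1/kΩ).
By the current-divider rule, I = I_total · G_k/ΣG = 20.1 × 0.5481 = 11.02 mA.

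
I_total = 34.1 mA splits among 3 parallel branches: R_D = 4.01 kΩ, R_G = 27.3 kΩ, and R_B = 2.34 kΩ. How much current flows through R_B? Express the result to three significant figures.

Conductances: ΣG = 1/4.01 + 1/27.3 + 1/2.34 = 0.7134 (1/kΩ).
Current divider: I(R_B) = I_total · G_k/ΣG = 34.1 × (0.4274/0.7134) = 34.1 × 0.5991 = 20.43 mA.

I ≈ 20.4 mA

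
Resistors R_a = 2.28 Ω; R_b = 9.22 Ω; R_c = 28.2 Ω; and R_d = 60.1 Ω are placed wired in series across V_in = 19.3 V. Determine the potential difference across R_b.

ΣR = 2.28 + 9.22 + 28.2 + 60.1 = 99.80 Ω.
Voltage divider: V = V_in · (9.220 / 99.80) = 19.3 × 0.09238 = 1.783 V.

V ≈ 1.78 V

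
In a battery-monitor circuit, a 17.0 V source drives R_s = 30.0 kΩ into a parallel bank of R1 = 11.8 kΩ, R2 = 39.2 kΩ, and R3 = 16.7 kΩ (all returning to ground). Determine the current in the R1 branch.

Combine the parallel branches: R_p = (1/11.8 + 1/39.2 + 1/16.7)⁻¹ = 5.878 kΩ.
Node voltage V_A = V_s · R_p/(R_s + R_p) = 17.0 × 0.1638 = 2.785 V.
I(R1) = V_A / R1 = 2.785/11.8 = 0.2360 mA.
(Check via current divider: I_total = 0.4738 mA; share G_k/ΣG = 0.4981 → same result.)

I ≈ 0.236 mA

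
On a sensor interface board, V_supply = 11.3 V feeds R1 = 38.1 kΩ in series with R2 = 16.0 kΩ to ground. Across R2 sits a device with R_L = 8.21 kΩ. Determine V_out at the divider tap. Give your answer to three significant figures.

The load sits in parallel with R2, giving an effective lower resistance R2' = R2·R_L/(R2+R_L) = 5.426 kΩ.
Then V_out = V_supply · R2'/(R1 + R2') = 11.3 × 5.426/43.53 = 1.409 V.

V_out ≈ 1.41 V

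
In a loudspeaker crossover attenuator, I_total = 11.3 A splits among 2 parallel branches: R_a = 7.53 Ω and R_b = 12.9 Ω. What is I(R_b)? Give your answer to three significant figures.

I ≈ 4.16 A

For two parallel branches, I_k = I_total · (other R)/(sum of R).
I(R_b) = 11.3 × 7.53/(7.53 + 12.9) = 11.3 × 0.3686 = 4.165 A.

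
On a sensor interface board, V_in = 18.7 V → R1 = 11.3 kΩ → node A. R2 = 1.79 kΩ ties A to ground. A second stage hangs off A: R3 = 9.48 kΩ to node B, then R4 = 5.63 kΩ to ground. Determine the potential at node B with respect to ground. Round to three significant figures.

V_B ≈ 0.864 V

Looking into the second stage from A: R3 + R4 = 15.11 kΩ appears in parallel with R2.
R2 ‖ (R3+R4) = 1.600 kΩ.
First divider: V_A = V_in · 1.600/(11.3 + 1.600) = 2.320 V.
Then the unloaded second divider: V_B = V_A × R4/(R3+R4) = 2.320 × 0.3726 = 0.8644 V.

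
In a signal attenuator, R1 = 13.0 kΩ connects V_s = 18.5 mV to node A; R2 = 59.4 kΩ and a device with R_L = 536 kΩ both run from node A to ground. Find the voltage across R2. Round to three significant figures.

V_out ≈ 14.9 mV

First combine the lower leg with the load: R2 ‖ R_L = 53.47 kΩ.
Then V_out = V_s · R2'/(R1 + R2') = 18.5 × 53.47/66.47 = 14.88 mV.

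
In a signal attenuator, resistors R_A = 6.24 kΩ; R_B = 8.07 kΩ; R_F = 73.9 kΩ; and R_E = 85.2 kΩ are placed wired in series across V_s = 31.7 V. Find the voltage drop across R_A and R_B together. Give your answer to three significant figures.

V ≈ 2.62 V

Series total: ΣR = 6.24 + 8.07 + 73.9 + 85.2 = 173.4 kΩ.
R_{R_A..R_B} = 6.24 + 8.07 = 14.31 kΩ.
Voltage divider: V = V_s · (14.31 / 173.4) = 31.7 × 0.08252 = 2.616 V.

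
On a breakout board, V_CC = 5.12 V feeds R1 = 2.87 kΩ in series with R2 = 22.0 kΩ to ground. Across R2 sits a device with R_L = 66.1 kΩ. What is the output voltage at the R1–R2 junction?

First combine the lower leg with the load: R2 ‖ R_L = 16.51 kΩ.
Voltage divider with the loaded lower leg: V_out = 5.12 × 16.51/(2.87 + 16.51) = 5.12 × 0.8519 = 4.362 V.

V_out ≈ 4.36 V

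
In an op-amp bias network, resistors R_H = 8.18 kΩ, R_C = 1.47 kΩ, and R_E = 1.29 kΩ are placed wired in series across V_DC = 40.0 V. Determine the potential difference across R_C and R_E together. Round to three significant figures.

V ≈ 10.1 V

ΣR = 8.18 + 1.47 + 1.29 = 10.94 kΩ.
R_{R_C..R_E} = 1.47 + 1.29 = 2.760 kΩ.
V = V_DC · R/ΣR = 40.0 × 0.2523 = 10.09 V.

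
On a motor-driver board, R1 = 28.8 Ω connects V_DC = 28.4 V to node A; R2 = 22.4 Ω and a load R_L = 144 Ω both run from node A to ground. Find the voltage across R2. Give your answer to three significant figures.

First combine the lower leg with the load: R2 ‖ R_L = 19.38 Ω.
Voltage divider with the loaded lower leg: V_out = 28.4 × 19.38/(28.8 + 19.38) = 28.4 × 0.4023 = 11.43 V.

V_out ≈ 11.4 V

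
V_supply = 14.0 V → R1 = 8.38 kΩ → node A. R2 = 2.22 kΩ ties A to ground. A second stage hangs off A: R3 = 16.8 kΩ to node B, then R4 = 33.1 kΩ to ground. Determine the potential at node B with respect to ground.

V_B ≈ 1.88 V

Node A sees R2 in parallel with the series input of stage 2, R3 + R4 = 49.90 kΩ.
R2 ‖ (R3+R4) = 2.125 kΩ.
First divider: V_A = V_supply · 2.125/(8.38 + 2.125) = 2.832 V.
Stage 2 is unloaded, so V_B = V_A · R4/(R3+R4) = 2.832 × 33.1/49.90 = 1.879 V.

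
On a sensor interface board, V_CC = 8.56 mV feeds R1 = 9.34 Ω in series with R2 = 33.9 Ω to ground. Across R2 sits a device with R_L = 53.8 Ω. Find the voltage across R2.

The load sits in parallel with R2, giving an effective lower resistance R2' = R2·R_L/(R2+R_L) = 20.80 Ω.
Now apply the divider: V_out = 8.56 × 0.6901 = 5.907 mV.

V_out ≈ 5.91 mV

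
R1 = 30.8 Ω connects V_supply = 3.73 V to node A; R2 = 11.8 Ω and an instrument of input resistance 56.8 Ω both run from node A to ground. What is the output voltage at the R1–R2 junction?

V_out ≈ 0.898 V

The load sits in parallel with R2, giving an effective lower resistance R2' = R2·R_L/(R2+R_L) = 9.770 Ω.
Now apply the divider: V_out = 3.73 × 0.2408 = 0.8983 V.
(Unloaded it would be 1.03 V; the load pulls it down.)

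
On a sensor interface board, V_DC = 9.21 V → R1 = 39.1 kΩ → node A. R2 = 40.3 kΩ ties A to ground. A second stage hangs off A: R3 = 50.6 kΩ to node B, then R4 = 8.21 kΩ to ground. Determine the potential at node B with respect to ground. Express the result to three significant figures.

V_B ≈ 0.488 V

The second stage (R3 + R4 = 58.81 kΩ) loads node A in parallel with R2.
R2 ‖ (R3+R4) = 23.91 kΩ.
First divider: V_A = V_DC · 23.91/(39.1 + 23.91) = 3.495 V.
V_B = V_A × 0.1396 = 0.4879 V.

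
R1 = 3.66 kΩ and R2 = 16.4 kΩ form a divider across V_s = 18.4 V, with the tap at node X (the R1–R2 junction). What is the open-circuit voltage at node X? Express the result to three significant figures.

V_th ≈ 15.0 V

With X open, the divider is unloaded: V_th = 18.4 × 16.4/20.06 = 15.04 V.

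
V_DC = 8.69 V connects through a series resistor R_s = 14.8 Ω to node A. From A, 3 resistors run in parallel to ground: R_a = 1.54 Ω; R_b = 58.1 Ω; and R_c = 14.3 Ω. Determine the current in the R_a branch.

Parallel bank: R_p = 1/(1/1.54 + 1/58.1 + 1/14.3) = 1.358 Ω.
V_A = 8.69 × 1.358/16.16 = 0.7302 V.
Branch current I = V_A/R_a = 0.7302/1.54 = 0.4742 A.

I ≈ 0.474 A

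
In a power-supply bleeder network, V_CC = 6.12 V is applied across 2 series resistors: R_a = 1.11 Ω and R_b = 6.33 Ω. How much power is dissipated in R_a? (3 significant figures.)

P ≈ 0.751 W

ΣR = 7.440 Ω → I = 6.12/7.440 = 0.8226 A.
V(R_a) = I·R = 0.9131 V; P = V·I = 0.9131 × 0.8226 = 0.7511 W.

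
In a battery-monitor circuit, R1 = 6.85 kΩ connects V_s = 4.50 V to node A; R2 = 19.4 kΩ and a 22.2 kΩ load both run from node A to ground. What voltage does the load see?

V_out ≈ 2.71 V

First combine the lower leg with the load: R2 ‖ R_L = 10.35 kΩ.
Then V_out = V_s · R2'/(R1 + R2') = 4.50 × 10.35/17.20 = 2.708 V.
(Unloaded it would be 3.33 V; the load pulls it down.)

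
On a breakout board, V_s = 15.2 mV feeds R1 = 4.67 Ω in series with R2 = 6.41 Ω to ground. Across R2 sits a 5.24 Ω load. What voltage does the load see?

V_out ≈ 5.80 mV

R2 ‖ R_L = (6.41 × 5.24)/(6.41 + 5.24) = 2.883 Ω.
Voltage divider with the loaded lower leg: V_out = 15.2 × 2.883/(4.67 + 2.883) = 15.2 × 0.3817 = 5.802 mV.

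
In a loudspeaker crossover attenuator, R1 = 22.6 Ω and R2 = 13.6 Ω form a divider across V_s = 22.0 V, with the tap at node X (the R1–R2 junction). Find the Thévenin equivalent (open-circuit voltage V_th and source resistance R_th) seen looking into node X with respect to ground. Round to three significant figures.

V_th ≈ 8.27 V, R_th ≈ 8.49 Ω

Open-circuit (no load on X): V_th = V_s · R2/(R1 + R2) = 22.0 × 13.6/(22.60 + 13.6) = 8.265 V.
Zeroing V_s shorts the top of R1 to ground, so R_th = R1 ‖ R2 = 8.491 Ω.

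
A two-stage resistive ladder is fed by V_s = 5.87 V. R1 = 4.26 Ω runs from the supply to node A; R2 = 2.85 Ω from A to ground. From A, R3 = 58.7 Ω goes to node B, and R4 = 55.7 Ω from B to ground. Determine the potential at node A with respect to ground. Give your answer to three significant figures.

The second stage (R3 + R4 = 114.4 Ω) loads node A in parallel with R2.
R2 ‖ (R3+R4) = 2.781 Ω.
V_A = 5.87 × 2.781/(4.26 + 2.781) = 2.318 V.

V_A ≈ 2.32 V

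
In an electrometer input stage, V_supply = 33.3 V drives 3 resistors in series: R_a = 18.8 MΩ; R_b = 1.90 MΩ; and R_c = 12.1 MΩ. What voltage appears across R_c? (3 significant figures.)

V ≈ 12.3 V

Series total: ΣR = 18.8 + 1.90 + 12.1 = 32.80 MΩ.
By the voltage-divider rule, V = 33.3 × 12.10/32.80 = 12.28 V.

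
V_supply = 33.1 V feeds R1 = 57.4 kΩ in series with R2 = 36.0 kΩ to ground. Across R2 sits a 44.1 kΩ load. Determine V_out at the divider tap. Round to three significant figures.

R2 ‖ R_L = (36.0 × 44.1)/(36.0 + 44.1) = 19.82 kΩ.
Then V_out = V_supply · R2'/(R1 + R2') = 33.1 × 19.82/77.22 = 8.496 V.
(Unloaded it would be 12.8 V; the load pulls it down.)

V_out ≈ 8.50 V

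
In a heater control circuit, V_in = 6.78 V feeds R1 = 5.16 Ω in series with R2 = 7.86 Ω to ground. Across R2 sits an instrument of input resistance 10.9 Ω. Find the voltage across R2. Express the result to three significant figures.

R2 ‖ R_L = (7.86 × 10.9)/(7.86 + 10.9) = 4.567 Ω.
Then V_out = V_in · R2'/(R1 + R2') = 6.78 × 4.567/9.727 = 3.183 V.
(Unloaded it would be 4.09 V; the load pulls it down.)

V_out ≈ 3.18 V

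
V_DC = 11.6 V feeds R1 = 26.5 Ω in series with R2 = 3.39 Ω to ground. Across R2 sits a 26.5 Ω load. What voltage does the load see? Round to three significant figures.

V_out ≈ 1.18 V

First combine the lower leg with the load: R2 ‖ R_L = 3.006 Ω.
Voltage divider with the loaded lower leg: V_out = 11.6 × 3.006/(26.5 + 3.006) = 11.6 × 0.1019 = 1.182 V.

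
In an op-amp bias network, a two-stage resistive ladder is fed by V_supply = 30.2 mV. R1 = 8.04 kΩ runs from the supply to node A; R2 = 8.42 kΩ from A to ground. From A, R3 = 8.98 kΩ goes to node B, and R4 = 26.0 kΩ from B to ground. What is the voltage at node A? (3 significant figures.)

Looking into the second stage from A: R3 + R4 = 34.98 kΩ appears in parallel with R2.
R2 ‖ (R3+R4) = 6.786 kΩ.
First divider: V_A = V_supply · 6.786/(8.04 + 6.786) = 13.82 mV.

V_A ≈ 13.8 mV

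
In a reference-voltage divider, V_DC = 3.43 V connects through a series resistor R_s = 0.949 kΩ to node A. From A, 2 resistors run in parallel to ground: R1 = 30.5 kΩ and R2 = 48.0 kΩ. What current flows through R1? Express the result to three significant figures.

I ≈ 0.107 mA

Combine the parallel branches: R_p = (1/30.5 + 1/48.0)⁻¹ = 18.65 kΩ.
V_A = 3.43 × 18.65/19.60 = 3.264 V.
I(R1) = V_A / R1 = 3.264/30.5 = 0.1070 mA.
(Equivalently: I_total = 0.1750 mA, then current-divider fraction G_k/ΣG = 0.6115.)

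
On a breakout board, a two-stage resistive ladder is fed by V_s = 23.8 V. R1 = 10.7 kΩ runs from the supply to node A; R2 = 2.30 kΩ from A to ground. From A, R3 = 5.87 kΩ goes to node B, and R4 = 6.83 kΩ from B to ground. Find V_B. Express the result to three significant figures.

Looking into the second stage from A: R3 + R4 = 12.70 kΩ appears in parallel with R2.
R2 ‖ (R3+R4) = 1.947 kΩ.
First divider: V_A = V_s · 1.947/(10.7 + 1.947) = 3.665 V.
Then the unloaded second divider: V_B = V_A × R4/(R3+R4) = 3.665 × 0.5378 = 1.971 V.

V_B ≈ 1.97 V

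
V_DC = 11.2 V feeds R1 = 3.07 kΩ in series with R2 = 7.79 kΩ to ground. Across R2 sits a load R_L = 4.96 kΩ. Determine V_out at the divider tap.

V_out ≈ 5.56 V

The load sits in parallel with R2, giving an effective lower resistance R2' = R2·R_L/(R2+R_L) = 3.030 kΩ.
Now apply the divider: V_out = 11.2 × 0.4968 = 5.564 V.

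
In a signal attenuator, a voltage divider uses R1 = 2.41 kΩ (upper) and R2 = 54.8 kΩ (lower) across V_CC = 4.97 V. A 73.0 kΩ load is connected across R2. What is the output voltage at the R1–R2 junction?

V_out ≈ 4.61 V

R2 ‖ R_L = (54.8 × 73.0)/(54.8 + 73.0) = 31.30 kΩ.
Now apply the divider: V_out = 4.97 × 0.9285 = 4.615 V.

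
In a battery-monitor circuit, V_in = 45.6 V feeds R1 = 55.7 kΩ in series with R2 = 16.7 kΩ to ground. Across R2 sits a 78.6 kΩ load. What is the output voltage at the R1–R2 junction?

V_out ≈ 9.04 V

The load sits in parallel with R2, giving an effective lower resistance R2' = R2·R_L/(R2+R_L) = 13.77 kΩ.
Voltage divider with the loaded lower leg: V_out = 45.6 × 13.77/(55.7 + 13.77) = 45.6 × 0.1983 = 9.040 V.
(Unloaded it would be 10.5 V; the load pulls it down.)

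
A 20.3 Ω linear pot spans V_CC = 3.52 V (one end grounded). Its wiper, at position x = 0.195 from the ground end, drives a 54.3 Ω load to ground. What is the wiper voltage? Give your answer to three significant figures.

V_out ≈ 0.648 V

Lower segment x·R_p = 3.959 Ω; upper segment (1−x)·R_p = 16.34 Ω.
Lower segment in parallel with the load: 3.959 ‖ 54.3 = 3.690 Ω.
Loaded-divider output: V_out = 3.52 × 0.1842 = 0.6484 V.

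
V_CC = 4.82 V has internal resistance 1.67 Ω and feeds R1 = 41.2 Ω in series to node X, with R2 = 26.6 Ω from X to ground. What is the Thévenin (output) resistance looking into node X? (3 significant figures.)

R_th ≈ 16.4 Ω

R1' = 1.67 + 41.2 = 42.87 Ω (source resistance + R1).
With V_CC suppressed (replaced by a short), R_th = R1' ‖ R2 = (42.87 × 26.6)/(42.87 + 26.6) = 16.41 Ω.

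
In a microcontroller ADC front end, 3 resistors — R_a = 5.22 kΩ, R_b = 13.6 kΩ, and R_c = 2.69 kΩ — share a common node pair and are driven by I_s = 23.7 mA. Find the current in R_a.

I ≈ 7.13 mA

Total conductance ΣG = 1/5.22 + 1/13.6 + 1/2.69 = 0.6368 (units of 1/kΩ).
By the current-divider rule, I = I_s · G_k/ΣG = 23.7 × 0.3008 = 7.129 mA.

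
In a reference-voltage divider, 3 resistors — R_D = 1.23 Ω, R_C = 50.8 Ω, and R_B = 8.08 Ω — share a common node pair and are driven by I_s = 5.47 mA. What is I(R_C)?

I ≈ 0.113 mA

Total conductance ΣG = 1/1.23 + 1/50.8 + 1/8.08 = 0.9565 (units of 1/Ω).
Current divider: I(R_C) = I_s · G_k/ΣG = 5.47 × (0.01969/0.9565) = 5.47 × 0.02058 = 0.1126 mA.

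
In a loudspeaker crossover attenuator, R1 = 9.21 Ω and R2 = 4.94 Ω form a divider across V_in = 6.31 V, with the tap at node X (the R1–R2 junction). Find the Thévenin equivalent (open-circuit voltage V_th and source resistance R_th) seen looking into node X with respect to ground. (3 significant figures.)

V_th is the unloaded tap voltage: V_in · R2/(R1+R2) = 6.31 × 0.3491 = 2.203 V.
Looking into X with the source shorted: R_th = R1·R2/(R1+R2) = 9.210 × 4.94/14.15 = 3.215 Ω.

V_th ≈ 2.20 V, R_th ≈ 3.22 Ω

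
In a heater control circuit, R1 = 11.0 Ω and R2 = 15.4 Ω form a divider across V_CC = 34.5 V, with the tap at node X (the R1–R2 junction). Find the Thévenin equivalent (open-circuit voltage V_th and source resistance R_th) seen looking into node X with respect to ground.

With X open, the divider is unloaded: V_th = 34.5 × 15.4/26.40 = 20.13 V.
Zeroing V_CC shorts the top of R1 to ground, so R_th = R1 ‖ R2 = 6.417 Ω.

V_th ≈ 20.1 V, R_th ≈ 6.42 Ω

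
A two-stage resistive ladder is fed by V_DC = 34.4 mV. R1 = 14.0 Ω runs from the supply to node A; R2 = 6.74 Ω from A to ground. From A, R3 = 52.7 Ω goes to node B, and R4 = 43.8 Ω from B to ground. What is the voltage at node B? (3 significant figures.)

Looking into the second stage from A: R3 + R4 = 96.50 Ω appears in parallel with R2.
R2 ‖ (R3+R4) = 6.300 Ω.
So V_A = 34.4 × 0.3103 = 10.68 mV.
V_B = V_A × 0.4539 = 4.846 mV.

V_B ≈ 4.85 mV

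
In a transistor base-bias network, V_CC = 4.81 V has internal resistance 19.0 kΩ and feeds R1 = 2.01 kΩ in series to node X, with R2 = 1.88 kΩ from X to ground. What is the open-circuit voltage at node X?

V_th ≈ 0.395 V

R1' = 19.0 + 2.01 = 21.01 kΩ (source resistance + R1).
Open-circuit (no load on X): V_th = V_CC · R2/(R1' + R2) = 4.81 × 1.88/(21.01 + 1.88) = 0.3951 V.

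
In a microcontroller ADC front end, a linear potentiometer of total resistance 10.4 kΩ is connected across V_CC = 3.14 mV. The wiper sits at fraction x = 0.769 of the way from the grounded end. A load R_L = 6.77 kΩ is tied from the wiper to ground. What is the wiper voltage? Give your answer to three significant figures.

V_out ≈ 1.90 mV

Split the track: R_lower = x·R_p = 7.998 kΩ, R_upper = (1−x)·R_p = 2.402 kΩ.
Lower segment in parallel with the load: 7.998 ‖ 6.77 = 3.666 kΩ.
Then V_out = V_CC · 3.666/(2.402 + 3.666) = 1.897 mV.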